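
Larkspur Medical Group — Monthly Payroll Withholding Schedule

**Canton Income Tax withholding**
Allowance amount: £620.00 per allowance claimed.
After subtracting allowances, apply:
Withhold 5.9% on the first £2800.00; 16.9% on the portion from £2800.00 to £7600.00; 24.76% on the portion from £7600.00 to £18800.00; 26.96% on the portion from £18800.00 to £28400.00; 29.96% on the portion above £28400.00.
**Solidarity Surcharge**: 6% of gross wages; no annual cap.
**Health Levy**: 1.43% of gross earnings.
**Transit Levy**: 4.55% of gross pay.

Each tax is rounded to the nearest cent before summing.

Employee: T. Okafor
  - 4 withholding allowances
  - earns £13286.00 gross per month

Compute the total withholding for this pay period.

£3361.87

Canton Income Tax: taxable = £13286.00 − 4×£620.00 = £10806.00
  £976.40 + 24.76% × (£10806.00 − £7600.00) = £976.40 + 24.76% × £3206.00 = £1770.21
Solidarity Surcharge: 6% × £13286.00 = £797.16
Health Levy: 1.43% × £13286.00 = £189.99
Transit Levy: 4.55% × £13286.00 = £604.51
Total: £1770.21 + £797.16 + £189.99 + £604.51 = £3361.87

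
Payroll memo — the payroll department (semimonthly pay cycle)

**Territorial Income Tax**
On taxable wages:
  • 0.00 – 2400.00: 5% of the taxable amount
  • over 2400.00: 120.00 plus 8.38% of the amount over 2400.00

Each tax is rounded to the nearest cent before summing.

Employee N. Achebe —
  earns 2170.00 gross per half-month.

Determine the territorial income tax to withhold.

Territorial Income Tax: taxable = 2170.00
  5% × 2170.00 = 108.50

108.50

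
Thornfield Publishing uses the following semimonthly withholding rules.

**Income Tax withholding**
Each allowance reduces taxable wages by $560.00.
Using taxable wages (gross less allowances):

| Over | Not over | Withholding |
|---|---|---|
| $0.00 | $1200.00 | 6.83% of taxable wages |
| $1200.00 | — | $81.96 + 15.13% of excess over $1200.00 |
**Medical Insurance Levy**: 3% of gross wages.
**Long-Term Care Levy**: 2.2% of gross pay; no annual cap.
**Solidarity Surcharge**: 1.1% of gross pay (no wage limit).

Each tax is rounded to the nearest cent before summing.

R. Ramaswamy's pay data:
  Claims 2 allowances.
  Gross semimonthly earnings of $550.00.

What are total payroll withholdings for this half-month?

Income Tax: taxable = $550.00 − 2×$560.00 = $-570.00
  Taxable ≤ 0 → $0.00
Medical Insurance Levy: 3% × $550.00 = $16.50
Long-Term Care Levy: 2.2% × $550.00 = $12.10
Solidarity Surcharge: 1.1% × $550.00 = $6.05
Total: $0.00 + $16.50 + $12.10 + $6.05 = $34.65

$34.65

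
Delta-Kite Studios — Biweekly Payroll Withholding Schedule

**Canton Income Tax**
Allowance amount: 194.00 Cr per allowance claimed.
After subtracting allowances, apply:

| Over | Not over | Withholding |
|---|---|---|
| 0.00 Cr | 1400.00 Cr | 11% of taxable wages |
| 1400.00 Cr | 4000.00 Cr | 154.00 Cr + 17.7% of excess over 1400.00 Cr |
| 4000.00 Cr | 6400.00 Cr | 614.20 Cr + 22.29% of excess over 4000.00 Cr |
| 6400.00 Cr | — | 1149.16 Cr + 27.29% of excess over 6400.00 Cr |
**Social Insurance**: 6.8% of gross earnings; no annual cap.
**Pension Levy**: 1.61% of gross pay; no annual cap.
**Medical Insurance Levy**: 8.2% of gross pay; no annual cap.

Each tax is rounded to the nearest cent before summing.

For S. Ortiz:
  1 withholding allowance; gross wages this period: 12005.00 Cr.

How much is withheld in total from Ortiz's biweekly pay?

4619.85 Cr

Canton Income Tax: taxable = 12005.00 Cr − 1×194.00 Cr = 11811.00 Cr
  1149.16 Cr + 27.29% × (11811.00 Cr − 6400.00 Cr) = 1149.16 Cr + 27.29% × 5411.00 Cr = 2625.82 Cr
Social Insurance: 6.8% × 12005.00 Cr = 816.34 Cr
Pension Levy: 1.61% × 12005.00 Cr = 193.28 Cr
Medical Insurance Levy: 8.2% × 12005.00 Cr = 984.41 Cr
Total: 2625.82 Cr + 816.34 Cr + 193.28 Cr + 984.41 Cr = 4619.85 Cr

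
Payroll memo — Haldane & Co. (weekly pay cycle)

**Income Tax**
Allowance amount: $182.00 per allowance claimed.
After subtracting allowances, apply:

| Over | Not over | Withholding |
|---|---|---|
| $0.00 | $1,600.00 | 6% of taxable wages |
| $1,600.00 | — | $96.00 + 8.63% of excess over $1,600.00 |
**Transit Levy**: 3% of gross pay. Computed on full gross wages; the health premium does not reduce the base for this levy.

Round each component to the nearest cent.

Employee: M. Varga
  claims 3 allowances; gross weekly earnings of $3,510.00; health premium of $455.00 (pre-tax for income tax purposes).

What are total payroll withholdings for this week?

Income Tax: taxable = $3,510.00 − $455.00 − 3×$182.00 = $2,509.00
  $96.00 + 8.63% × ($2,509.00 − $1,600.00) = $96.00 + 8.63% × $909.00 = $174.45
Transit Levy: 3% × $3,510.00 = $105.30
Total: $174.45 + $105.30 = $279.75

$279.75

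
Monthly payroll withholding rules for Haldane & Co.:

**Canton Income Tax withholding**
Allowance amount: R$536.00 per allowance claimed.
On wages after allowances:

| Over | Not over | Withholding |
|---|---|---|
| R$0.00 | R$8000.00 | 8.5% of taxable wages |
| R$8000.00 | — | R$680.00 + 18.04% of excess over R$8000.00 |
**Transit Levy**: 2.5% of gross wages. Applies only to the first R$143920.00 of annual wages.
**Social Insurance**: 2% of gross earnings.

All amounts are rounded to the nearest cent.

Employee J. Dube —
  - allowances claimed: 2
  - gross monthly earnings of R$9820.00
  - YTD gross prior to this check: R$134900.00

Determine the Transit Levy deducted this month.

Transit Levy: cap R$143920.00 − YTD R$134900.00 = R$9020.00 subject; 2.5% × R$9020.00 = R$225.50

R$225.50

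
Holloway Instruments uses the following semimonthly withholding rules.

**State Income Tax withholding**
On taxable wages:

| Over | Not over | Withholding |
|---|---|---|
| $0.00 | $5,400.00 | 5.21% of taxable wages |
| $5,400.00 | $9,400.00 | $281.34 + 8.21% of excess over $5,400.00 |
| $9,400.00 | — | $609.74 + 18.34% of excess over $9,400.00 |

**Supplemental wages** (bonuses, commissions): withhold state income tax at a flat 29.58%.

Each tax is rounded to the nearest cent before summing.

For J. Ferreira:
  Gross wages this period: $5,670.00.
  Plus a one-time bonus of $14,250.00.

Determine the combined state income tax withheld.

State Income Tax: taxable = $5,670.00
  $281.34 + 8.21% × ($5,670.00 − $5,400.00) = $281.34 + 8.21% × $270.00 = $303.51
Supplemental (29.58% flat on bonus): 29.58% × $14,250.00 = $4,215.15
Total state income tax: $303.51 + $4,215.15 = $4,518.66

$4,518.66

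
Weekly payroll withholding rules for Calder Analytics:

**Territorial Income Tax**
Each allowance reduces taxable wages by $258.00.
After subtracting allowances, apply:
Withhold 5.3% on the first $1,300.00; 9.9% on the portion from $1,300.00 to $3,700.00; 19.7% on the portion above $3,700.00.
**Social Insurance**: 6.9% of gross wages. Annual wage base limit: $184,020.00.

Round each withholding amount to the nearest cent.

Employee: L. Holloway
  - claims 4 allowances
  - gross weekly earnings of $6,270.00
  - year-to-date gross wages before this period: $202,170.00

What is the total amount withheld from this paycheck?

Territorial Income Tax: taxable = $6,270.00 − 4×$258.00 = $5,238.00
  $306.50 + 19.7% × ($5,238.00 − $3,700.00) = $306.50 + 19.7% × $1,538.00 = $609.49
Social Insurance: YTD $202,170.00 ≥ cap $184,020.00 → $0.00
Total: $609.49 + $0.00 = $609.49

$609.49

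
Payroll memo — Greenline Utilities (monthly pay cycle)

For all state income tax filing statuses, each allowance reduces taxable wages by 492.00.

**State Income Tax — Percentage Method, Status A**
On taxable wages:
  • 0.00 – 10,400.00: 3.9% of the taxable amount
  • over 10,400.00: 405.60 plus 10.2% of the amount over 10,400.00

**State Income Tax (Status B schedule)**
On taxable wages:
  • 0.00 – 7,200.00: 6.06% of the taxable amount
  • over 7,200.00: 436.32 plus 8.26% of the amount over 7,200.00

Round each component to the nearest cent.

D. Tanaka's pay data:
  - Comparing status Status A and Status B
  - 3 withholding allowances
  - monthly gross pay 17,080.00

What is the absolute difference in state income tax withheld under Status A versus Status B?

194.08

State Income Tax (Status A): taxable = 17,080.00 − 3×492.00 = 15,604.00
  405.60 + 10.2% × (15,604.00 − 10,400.00) = 405.60 + 10.2% × 5,204.00 = 936.41
State Income Tax (Status B): taxable = 17,080.00 − 3×492.00 = 15,604.00
  436.32 + 8.26% × (15,604.00 − 7,200.00) = 436.32 + 8.26% × 8,404.00 = 1,130.49
Difference: |936.41 − 1,130.49| = 194.08 (higher under Status B)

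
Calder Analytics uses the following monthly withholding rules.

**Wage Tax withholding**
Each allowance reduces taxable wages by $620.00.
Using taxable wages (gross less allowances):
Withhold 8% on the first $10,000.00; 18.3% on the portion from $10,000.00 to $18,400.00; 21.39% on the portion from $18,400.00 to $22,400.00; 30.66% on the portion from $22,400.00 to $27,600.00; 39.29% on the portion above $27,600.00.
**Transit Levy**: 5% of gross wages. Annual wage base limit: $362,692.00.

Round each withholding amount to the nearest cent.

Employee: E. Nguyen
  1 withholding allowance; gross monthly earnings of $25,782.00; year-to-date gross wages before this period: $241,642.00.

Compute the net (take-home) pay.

Wage Tax: taxable = $25,782.00 − 1×$620.00 = $25,162.00
  $3,192.80 + 30.66% × ($25,162.00 − $22,400.00) = $3,192.80 + 30.66% × $2,762.00 = $4,039.63
Transit Levy: 5% × $25,782.00 = $1,289.10
Total withheld: $4,039.63 + $1,289.10 = $5,328.73
Net pay: $25,782.00 − $5,328.73 = $20,453.27

$20,453.27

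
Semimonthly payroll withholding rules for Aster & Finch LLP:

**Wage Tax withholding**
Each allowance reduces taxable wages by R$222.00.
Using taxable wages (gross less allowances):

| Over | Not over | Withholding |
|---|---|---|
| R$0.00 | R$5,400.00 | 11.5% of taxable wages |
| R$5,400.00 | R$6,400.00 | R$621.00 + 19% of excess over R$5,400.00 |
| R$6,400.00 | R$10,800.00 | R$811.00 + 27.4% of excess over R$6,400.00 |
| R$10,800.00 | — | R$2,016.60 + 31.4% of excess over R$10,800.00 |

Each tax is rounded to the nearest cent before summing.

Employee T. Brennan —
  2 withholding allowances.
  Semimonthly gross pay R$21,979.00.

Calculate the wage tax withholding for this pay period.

Wage Tax: taxable = R$21,979.00 − 2×R$222.00 = R$21,535.00
  R$2,016.60 + 31.4% × (R$21,535.00 − R$10,800.00) = R$2,016.60 + 31.4% × R$10,735.00 = R$5,387.39

R$5,387.39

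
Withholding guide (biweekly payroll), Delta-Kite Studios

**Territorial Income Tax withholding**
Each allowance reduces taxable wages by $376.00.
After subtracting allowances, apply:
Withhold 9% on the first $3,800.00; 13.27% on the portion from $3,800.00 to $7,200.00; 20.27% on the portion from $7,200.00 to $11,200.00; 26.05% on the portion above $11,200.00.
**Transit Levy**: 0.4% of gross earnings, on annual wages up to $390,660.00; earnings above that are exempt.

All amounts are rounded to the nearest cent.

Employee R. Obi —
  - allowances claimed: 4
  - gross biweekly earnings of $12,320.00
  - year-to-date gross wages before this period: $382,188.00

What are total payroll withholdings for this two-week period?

Territorial Income Tax: taxable = $12,320.00 − 4×$376.00 = $10,816.00
  $793.18 + 20.27% × ($10,816.00 − $7,200.00) = $793.18 + 20.27% × $3,616.00 = $1,526.14
Transit Levy: cap $390,660.00 − YTD $382,188.00 = $8,472.00 subject; 0.4% × $8,472.00 = $33.89
Total: $1,526.14 + $33.89 = $1,560.03

$1,560.03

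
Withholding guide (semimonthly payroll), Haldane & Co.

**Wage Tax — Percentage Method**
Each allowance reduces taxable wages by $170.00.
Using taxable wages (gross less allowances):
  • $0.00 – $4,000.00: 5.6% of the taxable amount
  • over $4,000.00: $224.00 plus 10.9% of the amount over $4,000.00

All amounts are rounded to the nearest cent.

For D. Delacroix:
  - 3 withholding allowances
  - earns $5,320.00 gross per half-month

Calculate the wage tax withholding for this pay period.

$312.29

Wage Tax: taxable = $5,320.00 − 3×$170.00 = $4,810.00
  $224.00 + 10.9% × ($4,810.00 − $4,000.00) = $224.00 + 10.9% × $810.00 = $312.29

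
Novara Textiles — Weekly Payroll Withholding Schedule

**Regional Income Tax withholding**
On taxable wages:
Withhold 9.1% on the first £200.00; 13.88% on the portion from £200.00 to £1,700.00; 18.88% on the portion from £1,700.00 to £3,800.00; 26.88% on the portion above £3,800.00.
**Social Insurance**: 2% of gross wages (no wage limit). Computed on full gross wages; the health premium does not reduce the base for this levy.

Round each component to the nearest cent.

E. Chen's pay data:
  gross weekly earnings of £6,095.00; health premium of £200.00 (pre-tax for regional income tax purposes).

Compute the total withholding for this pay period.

Regional Income Tax: taxable = £6,095.00 − £200.00 = £5,895.00
  £622.88 + 26.88% × (£5,895.00 − £3,800.00) = £622.88 + 26.88% × £2,095.00 = £1,186.02
Social Insurance: 2% × £6,095.00 = £121.90
Total: £1,186.02 + £121.90 = £1,307.92

£1,307.92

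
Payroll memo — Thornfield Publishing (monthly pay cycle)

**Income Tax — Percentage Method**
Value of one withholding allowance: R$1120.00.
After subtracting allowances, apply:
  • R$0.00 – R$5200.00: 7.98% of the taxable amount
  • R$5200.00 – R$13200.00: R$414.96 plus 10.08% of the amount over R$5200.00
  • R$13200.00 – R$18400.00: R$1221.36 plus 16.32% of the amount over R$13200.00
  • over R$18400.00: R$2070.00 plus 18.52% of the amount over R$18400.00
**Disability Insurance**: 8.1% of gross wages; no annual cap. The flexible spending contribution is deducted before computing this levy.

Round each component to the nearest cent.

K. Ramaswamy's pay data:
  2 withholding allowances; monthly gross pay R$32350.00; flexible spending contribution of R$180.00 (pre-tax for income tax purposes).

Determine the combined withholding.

R$6811.13

Income Tax: taxable = R$32350.00 − R$180.00 − 2×R$1120.00 = R$29930.00
  R$2070.00 + 18.52% × (R$29930.00 − R$18400.00) = R$2070.00 + 18.52% × R$11530.00 = R$4205.36
Disability Insurance: 8.1% × R$32170.00 = R$2605.77
Total: R$4205.36 + R$2605.77 = R$6811.13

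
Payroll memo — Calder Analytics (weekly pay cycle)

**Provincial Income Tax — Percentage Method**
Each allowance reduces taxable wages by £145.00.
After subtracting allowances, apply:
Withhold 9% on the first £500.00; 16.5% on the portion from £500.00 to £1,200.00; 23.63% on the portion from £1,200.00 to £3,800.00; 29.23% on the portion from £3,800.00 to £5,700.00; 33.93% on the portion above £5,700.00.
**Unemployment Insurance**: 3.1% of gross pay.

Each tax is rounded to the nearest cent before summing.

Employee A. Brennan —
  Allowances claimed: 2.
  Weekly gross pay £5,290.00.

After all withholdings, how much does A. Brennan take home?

£4,000.37

Provincial Income Tax: taxable = £5,290.00 − 2×£145.00 = £5,000.00
  £774.88 + 29.23% × (£5,000.00 − £3,800.00) = £774.88 + 29.23% × £1,200.00 = £1,125.64
Unemployment Insurance: 3.1% × £5,290.00 = £163.99
Total withheld: £1,125.64 + £163.99 = £1,289.63
Net pay: £5,290.00 − £1,289.63 = £4,000.37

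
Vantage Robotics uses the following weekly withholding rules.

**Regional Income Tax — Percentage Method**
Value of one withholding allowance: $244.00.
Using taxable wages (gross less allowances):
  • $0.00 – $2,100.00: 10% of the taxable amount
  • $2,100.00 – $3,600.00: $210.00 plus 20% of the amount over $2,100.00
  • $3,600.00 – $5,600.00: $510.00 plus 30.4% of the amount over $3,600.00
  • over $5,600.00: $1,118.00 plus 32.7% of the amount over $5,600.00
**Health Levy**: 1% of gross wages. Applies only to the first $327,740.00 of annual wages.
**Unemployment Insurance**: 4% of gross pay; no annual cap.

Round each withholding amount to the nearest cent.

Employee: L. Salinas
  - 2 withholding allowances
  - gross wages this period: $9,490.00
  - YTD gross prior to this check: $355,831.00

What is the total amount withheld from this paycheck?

$2,610.05

Regional Income Tax: taxable = $9,490.00 − 2×$244.00 = $9,002.00
  $1,118.00 + 32.7% × ($9,002.00 − $5,600.00) = $1,118.00 + 32.7% × $3,402.00 = $2,230.45
Health Levy: YTD $355,831.00 ≥ cap $327,740.00 → $0.00
Unemployment Insurance: 4% × $9,490.00 = $379.60
Total: $2,230.45 + $0.00 + $379.60 = $2,610.05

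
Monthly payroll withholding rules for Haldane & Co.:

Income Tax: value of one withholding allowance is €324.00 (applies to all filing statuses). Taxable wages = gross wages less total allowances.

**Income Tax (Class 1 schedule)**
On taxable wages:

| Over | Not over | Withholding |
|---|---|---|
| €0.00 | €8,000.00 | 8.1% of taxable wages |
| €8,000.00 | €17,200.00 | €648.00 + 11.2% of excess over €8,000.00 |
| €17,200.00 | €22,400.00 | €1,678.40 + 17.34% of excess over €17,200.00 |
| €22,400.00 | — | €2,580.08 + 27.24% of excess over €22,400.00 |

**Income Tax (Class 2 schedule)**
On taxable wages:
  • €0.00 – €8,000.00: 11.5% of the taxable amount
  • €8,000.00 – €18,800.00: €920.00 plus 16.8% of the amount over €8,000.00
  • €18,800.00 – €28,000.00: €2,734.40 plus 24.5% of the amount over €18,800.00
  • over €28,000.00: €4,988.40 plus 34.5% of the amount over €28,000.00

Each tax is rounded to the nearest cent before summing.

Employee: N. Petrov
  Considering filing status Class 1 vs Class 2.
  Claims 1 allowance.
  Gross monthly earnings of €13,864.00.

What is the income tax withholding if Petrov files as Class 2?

Income Tax (Class 2): taxable = €13,864.00 − 1×€324.00 = €13,540.00
  €920.00 + 16.8% × (€13,540.00 − €8,000.00) = €920.00 + 16.8% × €5,540.00 = €1,850.72

€1,850.72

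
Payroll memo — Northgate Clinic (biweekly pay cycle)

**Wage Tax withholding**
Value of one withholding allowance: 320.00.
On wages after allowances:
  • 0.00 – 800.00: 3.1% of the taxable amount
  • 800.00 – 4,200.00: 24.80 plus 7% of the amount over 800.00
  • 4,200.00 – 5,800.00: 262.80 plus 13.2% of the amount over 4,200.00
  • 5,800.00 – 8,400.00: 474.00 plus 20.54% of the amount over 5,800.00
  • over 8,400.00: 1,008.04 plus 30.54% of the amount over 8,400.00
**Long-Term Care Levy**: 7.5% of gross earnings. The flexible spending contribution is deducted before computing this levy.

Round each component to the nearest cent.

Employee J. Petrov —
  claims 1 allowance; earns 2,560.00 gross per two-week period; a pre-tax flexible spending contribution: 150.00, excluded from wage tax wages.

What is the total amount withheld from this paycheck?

Wage Tax: taxable = 2,560.00 − 150.00 − 1×320.00 = 2,090.00
  24.80 + 7% × (2,090.00 − 800.00) = 24.80 + 7% × 1,290.00 = 115.10
Long-Term Care Levy: 7.5% × 2,410.00 = 180.75
Total: 115.10 + 180.75 = 295.85

295.85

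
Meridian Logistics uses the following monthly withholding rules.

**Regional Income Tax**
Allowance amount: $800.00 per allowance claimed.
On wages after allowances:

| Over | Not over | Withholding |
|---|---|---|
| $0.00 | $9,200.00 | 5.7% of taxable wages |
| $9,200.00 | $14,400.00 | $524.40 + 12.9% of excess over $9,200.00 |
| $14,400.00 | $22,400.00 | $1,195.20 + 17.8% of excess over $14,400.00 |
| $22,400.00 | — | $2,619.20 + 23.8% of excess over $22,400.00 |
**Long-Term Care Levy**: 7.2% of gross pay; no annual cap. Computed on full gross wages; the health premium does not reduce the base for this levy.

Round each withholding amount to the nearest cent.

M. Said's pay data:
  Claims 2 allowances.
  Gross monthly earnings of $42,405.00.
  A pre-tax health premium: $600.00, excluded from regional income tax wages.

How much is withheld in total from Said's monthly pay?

$9,909.95

Regional Income Tax: taxable = $42,405.00 − $600.00 − 2×$800.00 = $40,205.00
  $2,619.20 + 23.8% × ($40,205.00 − $22,400.00) = $2,619.20 + 23.8% × $17,805.00 = $6,856.79
Long-Term Care Levy: 7.2% × $42,405.00 = $3,053.16
Total: $6,856.79 + $3,053.16 = $9,909.95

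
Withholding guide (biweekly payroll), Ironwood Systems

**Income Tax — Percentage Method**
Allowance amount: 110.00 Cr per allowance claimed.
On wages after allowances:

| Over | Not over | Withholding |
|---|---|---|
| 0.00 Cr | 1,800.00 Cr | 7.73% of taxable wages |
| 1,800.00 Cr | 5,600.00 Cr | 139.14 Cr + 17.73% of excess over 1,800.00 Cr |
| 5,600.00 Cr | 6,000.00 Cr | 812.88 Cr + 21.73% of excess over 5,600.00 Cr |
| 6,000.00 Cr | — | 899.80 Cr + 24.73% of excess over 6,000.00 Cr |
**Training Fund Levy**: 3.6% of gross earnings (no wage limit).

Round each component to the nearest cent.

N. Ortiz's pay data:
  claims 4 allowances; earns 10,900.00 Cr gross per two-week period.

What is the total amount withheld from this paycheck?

2,395.16 Cr

Income Tax: taxable = 10,900.00 Cr − 4×110.00 Cr = 10,460.00 Cr
  899.80 Cr + 24.73% × (10,460.00 Cr − 6,000.00 Cr) = 899.80 Cr + 24.73% × 4,460.00 Cr = 2,002.76 Cr
Training Fund Levy: 3.6% × 10,900.00 Cr = 392.40 Cr
Total: 2,002.76 Cr + 392.40 Cr = 2,395.16 Cr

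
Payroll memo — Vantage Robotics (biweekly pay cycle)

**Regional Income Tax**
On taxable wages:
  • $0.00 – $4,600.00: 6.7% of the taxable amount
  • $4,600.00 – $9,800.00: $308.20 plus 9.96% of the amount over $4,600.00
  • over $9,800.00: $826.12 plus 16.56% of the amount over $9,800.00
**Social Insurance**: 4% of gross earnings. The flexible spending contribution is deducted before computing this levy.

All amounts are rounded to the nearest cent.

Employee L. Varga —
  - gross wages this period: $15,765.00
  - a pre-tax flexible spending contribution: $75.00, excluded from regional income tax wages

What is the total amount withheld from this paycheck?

Regional Income Tax: taxable = $15,765.00 − $75.00 = $15,690.00
  $826.12 + 16.56% × ($15,690.00 − $9,800.00) = $826.12 + 16.56% × $5,890.00 = $1,801.50
Social Insurance: 4% × $15,690.00 = $627.60
Total: $1,801.50 + $627.60 = $2,429.10

$2,429.10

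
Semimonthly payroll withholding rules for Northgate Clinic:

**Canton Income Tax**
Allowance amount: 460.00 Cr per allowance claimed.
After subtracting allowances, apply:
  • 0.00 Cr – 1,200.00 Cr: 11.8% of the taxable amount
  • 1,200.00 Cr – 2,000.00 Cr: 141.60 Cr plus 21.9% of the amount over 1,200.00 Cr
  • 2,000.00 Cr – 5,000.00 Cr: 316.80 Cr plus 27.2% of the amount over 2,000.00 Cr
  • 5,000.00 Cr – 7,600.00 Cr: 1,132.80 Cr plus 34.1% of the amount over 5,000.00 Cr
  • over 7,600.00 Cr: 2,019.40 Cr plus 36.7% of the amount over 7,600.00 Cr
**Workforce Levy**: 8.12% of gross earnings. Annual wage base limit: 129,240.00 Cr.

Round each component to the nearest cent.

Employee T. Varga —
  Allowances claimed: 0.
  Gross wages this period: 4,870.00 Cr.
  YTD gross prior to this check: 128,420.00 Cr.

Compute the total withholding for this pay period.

Canton Income Tax: taxable = 4,870.00 Cr
  316.80 Cr + 27.2% × (4,870.00 Cr − 2,000.00 Cr) = 316.80 Cr + 27.2% × 2,870.00 Cr = 1,097.44 Cr
Workforce Levy: cap 129,240.00 Cr − YTD 128,420.00 Cr = 820.00 Cr subject; 8.12% × 820.00 Cr = 66.58 Cr
Total: 1,097.44 Cr + 66.58 Cr = 1,164.02 Cr

1,164.02 Cr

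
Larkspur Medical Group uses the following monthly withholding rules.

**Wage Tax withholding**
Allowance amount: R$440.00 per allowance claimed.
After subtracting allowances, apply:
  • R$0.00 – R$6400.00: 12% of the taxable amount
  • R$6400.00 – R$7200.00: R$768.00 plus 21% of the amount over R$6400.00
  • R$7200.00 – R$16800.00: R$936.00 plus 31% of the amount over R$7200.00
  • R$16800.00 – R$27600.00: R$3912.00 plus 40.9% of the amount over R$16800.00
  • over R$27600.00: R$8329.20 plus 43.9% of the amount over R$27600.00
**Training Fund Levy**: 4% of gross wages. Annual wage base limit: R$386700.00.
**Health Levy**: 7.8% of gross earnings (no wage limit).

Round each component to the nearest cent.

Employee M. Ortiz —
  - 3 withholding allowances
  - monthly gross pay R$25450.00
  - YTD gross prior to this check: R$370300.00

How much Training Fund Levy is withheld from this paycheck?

Training Fund Levy: cap R$386700.00 − YTD R$370300.00 = R$16400.00 subject; 4% × R$16400.00 = R$656.00

R$656.00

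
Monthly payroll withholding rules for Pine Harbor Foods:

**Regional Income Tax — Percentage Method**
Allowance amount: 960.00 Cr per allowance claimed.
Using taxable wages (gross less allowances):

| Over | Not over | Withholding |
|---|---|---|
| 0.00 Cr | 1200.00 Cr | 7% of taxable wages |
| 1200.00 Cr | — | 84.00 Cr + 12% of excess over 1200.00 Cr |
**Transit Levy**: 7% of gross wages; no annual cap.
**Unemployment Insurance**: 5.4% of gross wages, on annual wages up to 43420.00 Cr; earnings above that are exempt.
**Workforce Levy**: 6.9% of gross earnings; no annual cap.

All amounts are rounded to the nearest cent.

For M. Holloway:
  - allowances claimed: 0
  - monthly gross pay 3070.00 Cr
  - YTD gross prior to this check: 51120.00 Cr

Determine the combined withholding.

Regional Income Tax: taxable = 3070.00 Cr
  84.00 Cr + 12% × (3070.00 Cr − 1200.00 Cr) = 84.00 Cr + 12% × 1870.00 Cr = 308.40 Cr
Transit Levy: 7% × 3070.00 Cr = 214.90 Cr
Unemployment Insurance: YTD 51120.00 Cr ≥ cap 43420.00 Cr → 0.00 Cr
Workforce Levy: 6.9% × 3070.00 Cr = 211.83 Cr
Total: 308.40 Cr + 214.90 Cr + 0.00 Cr + 211.83 Cr = 735.13 Cr

735.13 Cr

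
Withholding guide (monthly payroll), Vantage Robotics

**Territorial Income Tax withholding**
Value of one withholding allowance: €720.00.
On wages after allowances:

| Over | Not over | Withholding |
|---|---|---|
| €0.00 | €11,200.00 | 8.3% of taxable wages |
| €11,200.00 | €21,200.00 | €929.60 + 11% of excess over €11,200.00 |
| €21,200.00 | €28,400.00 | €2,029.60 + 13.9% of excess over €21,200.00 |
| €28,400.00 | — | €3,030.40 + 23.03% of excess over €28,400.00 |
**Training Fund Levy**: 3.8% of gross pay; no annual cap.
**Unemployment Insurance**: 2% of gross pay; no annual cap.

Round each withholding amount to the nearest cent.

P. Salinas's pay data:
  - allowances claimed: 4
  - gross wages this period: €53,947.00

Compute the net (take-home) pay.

Territorial Income Tax: taxable = €53,947.00 − 4×€720.00 = €51,067.00
  €3,030.40 + 23.03% × (€51,067.00 − €28,400.00) = €3,030.40 + 23.03% × €22,667.00 = €8,250.61
Training Fund Levy: 3.8% × €53,947.00 = €2,049.99
Unemployment Insurance: 2% × €53,947.00 = €1,078.94
Total withheld: €8,250.61 + €2,049.99 + €1,078.94 = €11,379.54
Net pay: €53,947.00 − €11,379.54 = €42,567.46

€42,567.46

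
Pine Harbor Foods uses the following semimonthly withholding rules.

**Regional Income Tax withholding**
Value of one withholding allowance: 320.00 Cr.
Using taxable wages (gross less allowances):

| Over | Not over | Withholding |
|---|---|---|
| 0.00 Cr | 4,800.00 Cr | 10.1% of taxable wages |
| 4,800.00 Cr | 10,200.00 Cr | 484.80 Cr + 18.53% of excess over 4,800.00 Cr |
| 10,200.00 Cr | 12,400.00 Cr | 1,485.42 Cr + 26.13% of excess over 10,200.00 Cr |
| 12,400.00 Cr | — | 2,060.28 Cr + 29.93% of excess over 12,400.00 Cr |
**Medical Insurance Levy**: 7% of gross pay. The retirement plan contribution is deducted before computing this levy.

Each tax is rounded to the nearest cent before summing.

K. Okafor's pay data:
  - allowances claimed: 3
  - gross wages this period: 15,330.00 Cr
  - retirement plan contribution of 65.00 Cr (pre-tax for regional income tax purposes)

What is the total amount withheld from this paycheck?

3,699.00 Cr

Regional Income Tax: taxable = 15,330.00 Cr − 65.00 Cr − 3×320.00 Cr = 14,305.00 Cr
  2,060.28 Cr + 29.93% × (14,305.00 Cr − 12,400.00 Cr) = 2,060.28 Cr + 29.93% × 1,905.00 Cr = 2,630.45 Cr
Medical Insurance Levy: 7% × 15,265.00 Cr = 1,068.55 Cr
Total: 2,630.45 Cr + 1,068.55 Cr = 3,699.00 Cr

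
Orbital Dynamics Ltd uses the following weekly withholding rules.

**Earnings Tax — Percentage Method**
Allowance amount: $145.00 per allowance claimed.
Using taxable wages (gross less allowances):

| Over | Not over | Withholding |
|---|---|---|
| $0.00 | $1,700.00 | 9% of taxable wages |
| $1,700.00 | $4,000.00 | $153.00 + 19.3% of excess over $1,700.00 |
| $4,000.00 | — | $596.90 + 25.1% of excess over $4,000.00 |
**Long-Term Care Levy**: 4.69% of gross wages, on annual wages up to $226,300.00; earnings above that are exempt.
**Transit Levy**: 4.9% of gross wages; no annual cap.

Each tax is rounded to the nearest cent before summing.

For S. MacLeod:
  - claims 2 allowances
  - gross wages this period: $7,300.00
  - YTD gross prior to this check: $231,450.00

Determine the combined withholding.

$1,710.11

Earnings Tax: taxable = $7,300.00 − 2×$145.00 = $7,010.00
  $596.90 + 25.1% × ($7,010.00 − $4,000.00) = $596.90 + 25.1% × $3,010.00 = $1,352.41
Long-Term Care Levy: YTD $231,450.00 ≥ cap $226,300.00 → $0.00
Transit Levy: 4.9% × $7,300.00 = $357.70
Total: $1,352.41 + $0.00 + $357.70 = $1,710.11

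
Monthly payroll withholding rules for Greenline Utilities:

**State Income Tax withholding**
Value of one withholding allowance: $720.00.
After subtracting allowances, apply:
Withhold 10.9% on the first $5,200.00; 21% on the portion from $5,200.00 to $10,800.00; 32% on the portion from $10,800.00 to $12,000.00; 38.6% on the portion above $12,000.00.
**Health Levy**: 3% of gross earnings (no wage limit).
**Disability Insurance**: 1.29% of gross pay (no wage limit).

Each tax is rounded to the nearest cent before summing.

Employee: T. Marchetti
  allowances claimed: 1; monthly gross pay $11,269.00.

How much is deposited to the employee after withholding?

$9,095.47

State Income Tax: taxable = $11,269.00 − 1×$720.00 = $10,549.00
  $566.80 + 21% × ($10,549.00 − $5,200.00) = $566.80 + 21% × $5,349.00 = $1,690.09
Health Levy: 3% × $11,269.00 = $338.07
Disability Insurance: 1.29% × $11,269.00 = $145.37
Total withheld: $1,690.09 + $338.07 + $145.37 = $2,173.53
Net pay: $11,269.00 − $2,173.53 = $9,095.47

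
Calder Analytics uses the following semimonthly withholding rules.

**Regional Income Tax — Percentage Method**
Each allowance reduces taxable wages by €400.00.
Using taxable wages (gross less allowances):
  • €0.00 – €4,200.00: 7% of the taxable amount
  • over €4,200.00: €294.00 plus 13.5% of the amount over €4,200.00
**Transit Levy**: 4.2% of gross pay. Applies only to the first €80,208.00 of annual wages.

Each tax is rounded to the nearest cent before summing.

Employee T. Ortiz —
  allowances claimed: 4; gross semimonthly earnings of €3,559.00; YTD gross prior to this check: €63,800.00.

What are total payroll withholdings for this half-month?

Regional Income Tax: taxable = €3,559.00 − 4×€400.00 = €1,959.00
  7% × €1,959.00 = €137.13
Transit Levy: 4.2% × €3,559.00 = €149.48
Total: €137.13 + €149.48 = €286.61

€286.61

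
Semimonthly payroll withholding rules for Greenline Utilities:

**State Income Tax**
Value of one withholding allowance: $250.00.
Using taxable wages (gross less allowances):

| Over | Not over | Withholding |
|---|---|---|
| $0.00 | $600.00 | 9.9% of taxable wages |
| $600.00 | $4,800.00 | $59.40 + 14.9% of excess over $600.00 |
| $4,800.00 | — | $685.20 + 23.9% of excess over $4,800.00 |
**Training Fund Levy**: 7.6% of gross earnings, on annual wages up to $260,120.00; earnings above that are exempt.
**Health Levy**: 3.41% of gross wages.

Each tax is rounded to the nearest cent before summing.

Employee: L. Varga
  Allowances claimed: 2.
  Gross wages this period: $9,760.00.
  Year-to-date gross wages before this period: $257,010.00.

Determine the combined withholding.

State Income Tax: taxable = $9,760.00 − 2×$250.00 = $9,260.00
  $685.20 + 23.9% × ($9,260.00 − $4,800.00) = $685.20 + 23.9% × $4,460.00 = $1,751.14
Training Fund Levy: cap $260,120.00 − YTD $257,010.00 = $3,110.00 subject; 7.6% × $3,110.00 = $236.36
Health Levy: 3.41% × $9,760.00 = $332.82
Total: $1,751.14 + $236.36 + $332.82 = $2,320.32

$2,320.32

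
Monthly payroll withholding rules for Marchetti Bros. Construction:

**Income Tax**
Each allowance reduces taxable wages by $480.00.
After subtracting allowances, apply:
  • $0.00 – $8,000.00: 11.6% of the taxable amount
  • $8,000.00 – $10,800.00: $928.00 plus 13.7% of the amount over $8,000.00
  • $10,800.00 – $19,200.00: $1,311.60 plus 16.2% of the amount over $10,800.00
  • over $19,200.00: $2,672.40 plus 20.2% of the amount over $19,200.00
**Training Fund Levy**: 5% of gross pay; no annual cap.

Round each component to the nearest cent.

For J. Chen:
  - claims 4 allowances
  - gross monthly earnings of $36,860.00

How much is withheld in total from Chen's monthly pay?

Income Tax: taxable = $36,860.00 − 4×$480.00 = $34,940.00
  $2,672.40 + 20.2% × ($34,940.00 − $19,200.00) = $2,672.40 + 20.2% × $15,740.00 = $5,851.88
Training Fund Levy: 5% × $36,860.00 = $1,843.00
Total: $5,851.88 + $1,843.00 = $7,694.88

$7,694.88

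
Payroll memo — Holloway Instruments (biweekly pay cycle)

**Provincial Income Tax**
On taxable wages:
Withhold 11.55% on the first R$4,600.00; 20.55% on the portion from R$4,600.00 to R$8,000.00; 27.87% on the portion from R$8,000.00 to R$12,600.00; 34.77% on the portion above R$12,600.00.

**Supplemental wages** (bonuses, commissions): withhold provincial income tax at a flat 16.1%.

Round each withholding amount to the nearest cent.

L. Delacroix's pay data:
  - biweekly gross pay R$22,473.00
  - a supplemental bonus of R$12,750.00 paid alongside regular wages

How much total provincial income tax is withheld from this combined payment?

Provincial Income Tax: taxable = R$22,473.00
  R$2,512.02 + 34.77% × (R$22,473.00 − R$12,600.00) = R$2,512.02 + 34.77% × R$9,873.00 = R$5,944.86
Supplemental (16.1% flat on bonus): 16.1% × R$12,750.00 = R$2,052.75
Total provincial income tax: R$5,944.86 + R$2,052.75 = R$7,997.61

R$7,997.61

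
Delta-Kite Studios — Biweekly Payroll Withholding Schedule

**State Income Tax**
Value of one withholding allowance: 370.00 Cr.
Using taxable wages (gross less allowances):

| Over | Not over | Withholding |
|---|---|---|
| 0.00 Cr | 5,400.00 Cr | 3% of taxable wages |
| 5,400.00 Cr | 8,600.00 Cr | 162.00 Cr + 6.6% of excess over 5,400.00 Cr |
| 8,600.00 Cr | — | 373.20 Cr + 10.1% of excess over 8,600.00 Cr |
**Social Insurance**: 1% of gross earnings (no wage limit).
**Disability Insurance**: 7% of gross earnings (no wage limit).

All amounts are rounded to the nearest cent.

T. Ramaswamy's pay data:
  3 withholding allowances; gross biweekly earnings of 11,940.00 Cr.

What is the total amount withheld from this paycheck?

State Income Tax: taxable = 11,940.00 Cr − 3×370.00 Cr = 10,830.00 Cr
  373.20 Cr + 10.1% × (10,830.00 Cr − 8,600.00 Cr) = 373.20 Cr + 10.1% × 2,230.00 Cr = 598.43 Cr
Social Insurance: 1% × 11,940.00 Cr = 119.40 Cr
Disability Insurance: 7% × 11,940.00 Cr = 835.80 Cr
Total: 598.43 Cr + 119.40 Cr + 835.80 Cr = 1,553.63 Cr

1,553.63 Cr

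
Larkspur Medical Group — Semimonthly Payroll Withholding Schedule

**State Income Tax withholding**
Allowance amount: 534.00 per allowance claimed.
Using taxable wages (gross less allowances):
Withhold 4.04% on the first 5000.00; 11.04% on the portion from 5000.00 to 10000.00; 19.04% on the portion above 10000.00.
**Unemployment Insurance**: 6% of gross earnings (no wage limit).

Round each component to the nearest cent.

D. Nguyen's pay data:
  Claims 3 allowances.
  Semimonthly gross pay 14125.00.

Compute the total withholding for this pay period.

2081.88

State Income Tax: taxable = 14125.00 − 3×534.00 = 12523.00
  754.00 + 19.04% × (12523.00 − 10000.00) = 754.00 + 19.04% × 2523.00 = 1234.38
Unemployment Insurance: 6% × 14125.00 = 847.50
Total: 1234.38 + 847.50 = 2081.88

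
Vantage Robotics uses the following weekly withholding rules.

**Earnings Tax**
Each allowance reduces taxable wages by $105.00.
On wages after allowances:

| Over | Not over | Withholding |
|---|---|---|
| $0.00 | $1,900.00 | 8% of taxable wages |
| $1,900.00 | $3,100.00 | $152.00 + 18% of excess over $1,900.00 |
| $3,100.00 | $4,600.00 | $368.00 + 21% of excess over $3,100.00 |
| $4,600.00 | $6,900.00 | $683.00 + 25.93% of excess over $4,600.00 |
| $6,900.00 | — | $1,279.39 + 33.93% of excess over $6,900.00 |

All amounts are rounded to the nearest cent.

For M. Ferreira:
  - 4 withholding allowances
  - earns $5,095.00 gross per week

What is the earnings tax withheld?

$702.45

Earnings Tax: taxable = $5,095.00 − 4×$105.00 = $4,675.00
  $683.00 + 25.93% × ($4,675.00 − $4,600.00) = $683.00 + 25.93% × $75.00 = $702.45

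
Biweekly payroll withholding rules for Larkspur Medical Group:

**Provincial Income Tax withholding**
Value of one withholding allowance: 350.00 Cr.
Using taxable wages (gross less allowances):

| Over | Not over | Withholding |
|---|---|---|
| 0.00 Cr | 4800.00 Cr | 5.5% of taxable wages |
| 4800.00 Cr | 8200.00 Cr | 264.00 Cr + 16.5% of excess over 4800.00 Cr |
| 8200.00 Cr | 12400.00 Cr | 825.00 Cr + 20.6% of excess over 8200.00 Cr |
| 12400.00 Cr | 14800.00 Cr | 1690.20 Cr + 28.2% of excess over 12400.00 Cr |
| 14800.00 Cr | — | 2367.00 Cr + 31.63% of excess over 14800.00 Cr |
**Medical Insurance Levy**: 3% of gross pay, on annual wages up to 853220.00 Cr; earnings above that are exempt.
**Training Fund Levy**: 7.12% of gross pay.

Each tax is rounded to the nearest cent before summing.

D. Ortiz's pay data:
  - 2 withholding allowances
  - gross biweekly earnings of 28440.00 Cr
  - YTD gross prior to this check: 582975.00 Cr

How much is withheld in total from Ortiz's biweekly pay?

Provincial Income Tax: taxable = 28440.00 Cr − 2×350.00 Cr = 27740.00 Cr
  2367.00 Cr + 31.63% × (27740.00 Cr − 14800.00 Cr) = 2367.00 Cr + 31.63% × 12940.00 Cr = 6459.92 Cr
Medical Insurance Levy: 3% × 28440.00 Cr = 853.20 Cr
Training Fund Levy: 7.12% × 28440.00 Cr = 2024.93 Cr
Total: 6459.92 Cr + 853.20 Cr + 2024.93 Cr = 9338.05 Cr

9338.05 Cr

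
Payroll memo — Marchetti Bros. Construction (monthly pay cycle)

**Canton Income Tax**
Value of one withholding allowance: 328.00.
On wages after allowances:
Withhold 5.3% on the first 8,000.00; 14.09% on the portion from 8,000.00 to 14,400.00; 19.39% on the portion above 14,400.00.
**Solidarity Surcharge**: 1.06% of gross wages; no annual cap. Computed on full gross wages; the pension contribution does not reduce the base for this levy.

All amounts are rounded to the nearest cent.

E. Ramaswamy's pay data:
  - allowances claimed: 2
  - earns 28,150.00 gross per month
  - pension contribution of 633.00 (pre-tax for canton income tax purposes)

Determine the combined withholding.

Canton Income Tax: taxable = 28,150.00 − 633.00 − 2×328.00 = 26,861.00
  1,325.76 + 19.39% × (26,861.00 − 14,400.00) = 1,325.76 + 19.39% × 12,461.00 = 3,741.95
Solidarity Surcharge: 1.06% × 28,150.00 = 298.39
Total: 3,741.95 + 298.39 = 4,040.34

4,040.34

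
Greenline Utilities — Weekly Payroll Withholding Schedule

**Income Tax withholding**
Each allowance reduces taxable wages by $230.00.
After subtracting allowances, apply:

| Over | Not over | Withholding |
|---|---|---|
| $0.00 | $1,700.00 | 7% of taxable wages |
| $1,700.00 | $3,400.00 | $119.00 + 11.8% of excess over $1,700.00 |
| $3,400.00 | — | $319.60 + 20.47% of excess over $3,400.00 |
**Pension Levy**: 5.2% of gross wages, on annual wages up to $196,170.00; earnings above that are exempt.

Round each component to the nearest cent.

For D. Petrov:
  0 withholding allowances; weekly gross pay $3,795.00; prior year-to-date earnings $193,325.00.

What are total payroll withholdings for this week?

Income Tax: taxable = $3,795.00
  $319.60 + 20.47% × ($3,795.00 − $3,400.00) = $319.60 + 20.47% × $395.00 = $400.46
Pension Levy: cap $196,170.00 − YTD $193,325.00 = $2,845.00 subject; 5.2% × $2,845.00 = $147.94
Total: $400.46 + $147.94 = $548.40

$548.40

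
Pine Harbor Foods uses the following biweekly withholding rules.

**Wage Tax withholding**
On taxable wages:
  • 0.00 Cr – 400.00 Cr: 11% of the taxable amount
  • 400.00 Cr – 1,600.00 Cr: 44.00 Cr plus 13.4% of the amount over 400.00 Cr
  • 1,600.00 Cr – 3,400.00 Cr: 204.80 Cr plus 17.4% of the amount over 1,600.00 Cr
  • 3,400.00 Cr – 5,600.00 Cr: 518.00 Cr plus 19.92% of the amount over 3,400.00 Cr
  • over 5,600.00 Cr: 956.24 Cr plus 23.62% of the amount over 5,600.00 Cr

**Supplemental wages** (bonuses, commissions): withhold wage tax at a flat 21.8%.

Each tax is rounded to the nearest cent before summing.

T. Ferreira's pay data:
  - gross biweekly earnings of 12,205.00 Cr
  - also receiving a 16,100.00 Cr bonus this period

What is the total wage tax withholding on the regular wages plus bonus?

6,026.14 Cr

Wage Tax: taxable = 12,205.00 Cr
  956.24 Cr + 23.62% × (12,205.00 Cr − 5,600.00 Cr) = 956.24 Cr + 23.62% × 6,605.00 Cr = 2,516.34 Cr
Supplemental (21.8% flat on bonus): 21.8% × 16,100.00 Cr = 3,509.80 Cr
Total wage tax: 2,516.34 Cr + 3,509.80 Cr = 6,026.14 Cr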